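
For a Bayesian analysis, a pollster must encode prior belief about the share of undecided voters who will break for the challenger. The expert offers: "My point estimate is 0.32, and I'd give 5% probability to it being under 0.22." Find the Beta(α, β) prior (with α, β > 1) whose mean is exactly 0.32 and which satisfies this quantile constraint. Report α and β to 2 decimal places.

α ≈ 17.14, β ≈ 36.43

With mean 0.32 fixed, write α = 0.32s, β = 0.68s where s = α+β.
Need P(θ < 0.22) = 0.05 under Beta(0.32s, 0.68s). Normal approximation: (q−m)/√(m(1−m)/s) ≈ z_{0.05} = -1.64, so s ≈ 0.32·0.68·(-1.64)²/(0.22−0.32)² = 58.9.
At s = 58.9: P(θ<0.22) ≈ 0.042. Adjusting to match 0.05 gives s ≈ 53.57.
So α = 0.32·53.57 ≈ 17.14, β = 0.68·53.57 ≈ 36.43.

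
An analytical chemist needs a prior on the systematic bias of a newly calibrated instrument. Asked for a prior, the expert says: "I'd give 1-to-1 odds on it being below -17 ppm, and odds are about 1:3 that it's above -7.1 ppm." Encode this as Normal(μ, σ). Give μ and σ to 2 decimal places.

For Normal(μ,σ), the p-quantile is μ + z_p·σ. Here z_{0.5} = 0, z_{0.75} = 0.6745.
So -17 = μ + 0σ and -7.1 = μ + 0.6745σ.
Subtracting: σ = (-7.1 − -17)/(0.6745 − (0)) = 14.68.
Then μ = -17 − (0)·14.68 = -17.00.

μ = -17.00, σ = 14.68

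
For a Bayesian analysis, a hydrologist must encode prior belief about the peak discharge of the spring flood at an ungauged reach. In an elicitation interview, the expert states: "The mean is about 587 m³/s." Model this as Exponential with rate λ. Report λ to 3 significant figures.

Exponential mean = 1/λ, so λ = 1/587.0 = 0.0017.

λ ≈ 0.0017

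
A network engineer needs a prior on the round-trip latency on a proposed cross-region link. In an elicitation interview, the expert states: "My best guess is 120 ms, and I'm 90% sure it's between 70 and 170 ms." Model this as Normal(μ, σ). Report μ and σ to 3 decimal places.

A symmetric 90% interval runs μ ± z·σ with z = 1.645.
Half-width = 50, so σ = 50/1.645 = 30.398.
μ is the stated best guess, 120.000.

μ = 120.000, σ = 30.398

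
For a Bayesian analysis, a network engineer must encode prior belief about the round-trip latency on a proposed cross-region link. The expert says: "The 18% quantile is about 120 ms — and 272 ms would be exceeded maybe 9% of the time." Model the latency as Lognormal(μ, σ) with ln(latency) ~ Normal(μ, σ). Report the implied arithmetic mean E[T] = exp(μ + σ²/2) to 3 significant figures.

E[T] ≈ 179 ms

If T ~ Lognormal(μ,σ) then ln T ~ Normal(μ,σ), so the p-quantile of ln T is μ + z_p·σ.
ln(120) = 4.787 and ln(272) = 5.606; z_{0.18} = -0.9154, z_{0.91} = 1.341.
σ = (5.606 − 4.787)/(1.341 − (-0.9154)) = 0.363.
μ = 4.787 − (-0.9154)·0.363 = 5.120.
E[T] = exp(μ + σ²/2) = exp(5.120 + 0.0658) = 179 ms.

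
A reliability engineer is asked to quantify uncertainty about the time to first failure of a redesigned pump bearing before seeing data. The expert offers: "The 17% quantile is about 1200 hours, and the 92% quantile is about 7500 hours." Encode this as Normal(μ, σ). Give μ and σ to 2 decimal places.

The p-quantile of Normal(μ,σ) is μ + z_p·σ, with z_{0.17} = -0.9542 and z_{0.92} = 1.405.
Eliminate σ: μ = (z₂·x₁ − z₁·x₂)/(z₂ − z₁) = (1.405·1200 − (-0.9542)·7500)/2.359 = 3747.96.
Then σ = (x₂ − x₁)/(z₂ − z₁) = (7500 − 1200)/2.359 = 2670.36.

μ = 3747.96, σ = 2670.36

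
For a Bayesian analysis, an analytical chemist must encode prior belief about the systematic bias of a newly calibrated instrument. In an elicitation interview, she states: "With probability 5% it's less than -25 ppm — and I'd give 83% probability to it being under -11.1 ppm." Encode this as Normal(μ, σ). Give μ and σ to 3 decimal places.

For Normal(μ,σ), the p-quantile is μ + z_p·σ. Here z_{0.05} = -1.645, z_{0.83} = 0.9542.
So -25 = μ − 1.645σ and -11.1 = μ + 0.9542σ.
Subtracting: σ = (-11.1 − -25)/(0.9542 − (-1.645)) = 5.348.
Then μ = -25 − (-1.645)·5.348 = -16.203.

μ = -16.203, σ = 5.348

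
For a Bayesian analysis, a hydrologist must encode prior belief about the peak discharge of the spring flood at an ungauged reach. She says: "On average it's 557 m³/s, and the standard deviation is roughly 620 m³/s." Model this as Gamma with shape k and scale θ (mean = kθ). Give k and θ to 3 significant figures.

k ≈ 0.807, θ ≈ 690

For Gamma(k, scale θ): mean = kθ, variance = kθ², so CV = 1/√k.
CV = SD/mean = 620/557 = 1.113, hence k = 1/CV² = 0.807.
Then θ = mean/k = 557/0.807 = 690.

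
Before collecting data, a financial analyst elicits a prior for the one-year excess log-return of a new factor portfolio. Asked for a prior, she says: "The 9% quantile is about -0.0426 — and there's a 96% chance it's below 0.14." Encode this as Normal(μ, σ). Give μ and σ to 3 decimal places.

μ = 0.037, σ = 0.059

For Normal(μ,σ), the p-quantile is μ + z_p·σ. Here z_{0.09} = -1.341, z_{0.96} = 1.751.
So -0.0426 = μ − 1.341σ and 0.14 = μ + 1.751σ.
Subtracting: σ = (0.14 − -0.0426)/(1.751 − (-1.341)) = 0.059.
Then μ = -0.0426 − (-1.341)·0.059 = 0.037.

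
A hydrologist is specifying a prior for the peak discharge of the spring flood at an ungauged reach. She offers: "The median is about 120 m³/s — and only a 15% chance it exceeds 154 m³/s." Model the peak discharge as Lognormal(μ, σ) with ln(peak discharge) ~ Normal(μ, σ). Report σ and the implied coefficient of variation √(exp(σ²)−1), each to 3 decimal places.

σ ≈ 0.241, CV ≈ 0.244

If T ~ Lognormal(μ,σ) then ln T ~ Normal(μ,σ), so the p-quantile of ln T is μ + z_p·σ.
ln(120) = 4.787 and ln(154) = 5.037; z_{0.5} = 0, z_{0.85} = 1.036.
σ = (5.037 − 4.787)/(1.036 − (0)) = 0.241.
μ = 4.787 − (0)·0.241 = 4.787.
CV = √(exp(σ²)−1) = √(exp(0.0579)−1) = 0.244.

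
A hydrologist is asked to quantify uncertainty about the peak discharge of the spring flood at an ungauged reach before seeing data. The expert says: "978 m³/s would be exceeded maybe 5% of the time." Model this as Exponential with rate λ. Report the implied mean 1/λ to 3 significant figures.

mean ≈ 326 m³/s

P(T > 978.0) = e^(−λ·978.0) = 0.05, so λ = −ln(0.05)/978.0 = 0.00306.
Mean = 1/λ = 326 m³/s.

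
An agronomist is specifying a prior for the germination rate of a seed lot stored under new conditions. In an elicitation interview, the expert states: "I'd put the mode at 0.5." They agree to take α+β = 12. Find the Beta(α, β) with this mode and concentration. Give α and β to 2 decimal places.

α = 6.00, β = 6.00

For α,β > 1 the Beta mode is (α−1)/(α+β−2). With α+β = 12, the mode is (α−1)/10.
Set (α−1)/10 = 0.5 → α = 1 + 0.5·10 = 6.00.
β = 12 − α = 6.00.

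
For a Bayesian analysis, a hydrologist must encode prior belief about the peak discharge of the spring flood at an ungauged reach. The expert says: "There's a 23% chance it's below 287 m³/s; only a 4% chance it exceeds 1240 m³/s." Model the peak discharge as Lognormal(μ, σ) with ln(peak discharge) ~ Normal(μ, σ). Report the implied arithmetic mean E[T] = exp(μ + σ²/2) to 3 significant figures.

E[T] ≈ 527 m³/s

If T ~ Lognormal(μ,σ) then ln T ~ Normal(μ,σ), so the p-quantile of ln T is μ + z_p·σ.
ln(287) = 5.659 and ln(1240) = 7.123; z_{0.23} = -0.7388, z_{0.96} = 1.751.
σ = (7.123 − 5.659)/(1.751 − (-0.7388)) = 0.588.
μ = 5.659 − (-0.7388)·0.588 = 6.094.
E[T] = exp(μ + σ²/2) = exp(6.094 + 0.1728) = 527 m³/s.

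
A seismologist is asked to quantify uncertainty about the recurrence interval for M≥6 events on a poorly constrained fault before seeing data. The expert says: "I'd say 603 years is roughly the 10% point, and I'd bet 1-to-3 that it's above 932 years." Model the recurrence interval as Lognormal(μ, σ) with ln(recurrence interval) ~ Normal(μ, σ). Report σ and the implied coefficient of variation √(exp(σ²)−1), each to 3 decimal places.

If T ~ Lognormal(μ,σ) then ln T ~ Normal(μ,σ), so the p-quantile of ln T is μ + z_p·σ.
ln(603) = 6.402 and ln(932) = 6.837; z_{0.1} = -1.282, z_{0.75} = 0.6745.
σ = (6.837 − 6.402)/(0.6745 − (-1.282)) = 0.223.
μ = 6.402 − (-1.282)·0.223 = 6.687.
CV = √(exp(σ²)−1) = √(exp(0.0496)−1) = 0.225.

σ ≈ 0.223, CV ≈ 0.225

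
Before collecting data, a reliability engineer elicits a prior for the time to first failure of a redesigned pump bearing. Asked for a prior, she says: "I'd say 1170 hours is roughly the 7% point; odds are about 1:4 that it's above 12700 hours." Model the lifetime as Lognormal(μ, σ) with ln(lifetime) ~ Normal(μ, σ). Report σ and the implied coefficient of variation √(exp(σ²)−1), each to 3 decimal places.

σ ≈ 1.029, CV ≈ 1.372

If T ~ Lognormal(μ,σ) then ln T ~ Normal(μ,σ), so the p-quantile of ln T is μ + z_p·σ.
ln(1170) = 7.065 and ln(12700) = 9.449; z_{0.07} = -1.476, z_{0.8} = 0.8416.
σ = (9.449 − 7.065)/(0.8416 − (-1.476)) = 1.029.
μ = 7.065 − (-1.476)·1.029 = 8.583.
CV = √(exp(σ²)−1) = √(exp(1.0588)−1) = 1.372.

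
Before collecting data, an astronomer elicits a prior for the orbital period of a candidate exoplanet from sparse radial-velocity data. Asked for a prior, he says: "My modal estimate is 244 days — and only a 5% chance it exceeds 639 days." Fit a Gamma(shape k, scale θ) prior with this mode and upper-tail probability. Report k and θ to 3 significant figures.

k ≈ 3.91, θ ≈ 83.7

Gamma(k,θ) with k>1 has mode (k−1)θ, so θ = 244/(k−1).
Need P(X < 639) = 0.95 with θ tied to k this way. Start at k = 2, θ = 244: P(X<639) ≈ 0.736.
Too low — raise k to concentrate. Iterating converges to k ≈ 3.91.
Then θ = 244/(3.91−1) ≈ 83.7.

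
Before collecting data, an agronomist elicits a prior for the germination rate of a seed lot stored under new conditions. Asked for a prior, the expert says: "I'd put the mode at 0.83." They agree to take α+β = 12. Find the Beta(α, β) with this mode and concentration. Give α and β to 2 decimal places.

For α,β > 1 the Beta mode is (α−1)/(α+β−2). With α+β = 12, the mode is (α−1)/10.
Set (α−1)/10 = 0.83 → α = 1 + 0.83·10 = 9.30.
β = 12 − α = 2.70.

α = 9.30, β = 2.70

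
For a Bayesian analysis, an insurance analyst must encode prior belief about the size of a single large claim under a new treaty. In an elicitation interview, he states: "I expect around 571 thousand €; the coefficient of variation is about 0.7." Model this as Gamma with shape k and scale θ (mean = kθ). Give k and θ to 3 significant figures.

k ≈ 2.04, θ ≈ 280

For Gamma(k, scale θ): mean = kθ, variance = kθ², so CV = 1/√k.
CV = 0.7, hence k = 1/CV² = 2.04.
Then θ = mean/k = 571/2.04 = 280.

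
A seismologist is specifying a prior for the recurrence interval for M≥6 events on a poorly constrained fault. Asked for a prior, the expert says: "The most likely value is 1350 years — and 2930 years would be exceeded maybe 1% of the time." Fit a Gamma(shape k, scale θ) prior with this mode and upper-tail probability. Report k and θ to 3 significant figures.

Gamma(k,θ) with k>1 has mode (k−1)θ, so θ = 1350/(k−1).
Need P(X < 2930) = 0.99 with θ tied to k this way. Start at k = 2, θ = 1350: P(X<2930) ≈ 0.638.
Too low — raise k to concentrate. Iterating converges to k ≈ 9.05.
Then θ = 1350/(9.05−1) ≈ 168.

k ≈ 9.05, θ ≈ 168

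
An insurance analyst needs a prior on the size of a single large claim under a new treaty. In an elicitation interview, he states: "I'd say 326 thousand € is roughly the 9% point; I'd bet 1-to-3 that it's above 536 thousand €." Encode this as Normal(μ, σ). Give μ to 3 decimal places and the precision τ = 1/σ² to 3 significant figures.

For Normal(μ,σ), the p-quantile is μ + z_p·σ. Here z_{0.09} = -1.341, z_{0.75} = 0.6745.
So 326 = μ − 1.341σ and 536 = μ + 0.6745σ.
Subtracting: σ = (536 − 326)/(0.6745 − (-1.341)) = 104.206.
Then μ = 326 − (-1.341)·104.206 = 465.714.
Precision τ = 1/σ² = 1/104.2² = 9.21e-05.

μ = 465.714, τ = 9.21e-05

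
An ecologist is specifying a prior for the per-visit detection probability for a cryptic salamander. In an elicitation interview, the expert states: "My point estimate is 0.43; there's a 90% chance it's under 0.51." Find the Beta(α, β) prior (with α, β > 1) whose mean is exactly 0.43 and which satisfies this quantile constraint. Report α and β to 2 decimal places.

α ≈ 27.23, β ≈ 36.09

With mean 0.43 fixed, write α = 0.43s, β = 0.57s where s = α+β.
Need P(θ < 0.51) = 0.9 under Beta(0.43s, 0.57s). Normal approximation: (q−m)/√(m(1−m)/s) ≈ z_{0.9} = 1.28, so s ≈ 0.43·0.57·(1.28)²/(0.51−0.43)² = 62.9.
At s = 62.9: P(θ<0.51) ≈ 0.899. Adjusting to match 0.9 gives s ≈ 63.31.
So α = 0.43·63.31 ≈ 27.23, β = 0.57·63.31 ≈ 36.09.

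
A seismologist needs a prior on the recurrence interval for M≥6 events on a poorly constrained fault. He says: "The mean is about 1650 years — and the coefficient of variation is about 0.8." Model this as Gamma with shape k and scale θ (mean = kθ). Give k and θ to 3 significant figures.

k ≈ 1.56, θ ≈ 1060

For Gamma(k, scale θ): mean = kθ, variance = kθ², so CV = 1/√k.
CV = 0.8, hence k = 1/CV² = 1.56.
Then θ = mean/k = 1650/1.56 = 1060.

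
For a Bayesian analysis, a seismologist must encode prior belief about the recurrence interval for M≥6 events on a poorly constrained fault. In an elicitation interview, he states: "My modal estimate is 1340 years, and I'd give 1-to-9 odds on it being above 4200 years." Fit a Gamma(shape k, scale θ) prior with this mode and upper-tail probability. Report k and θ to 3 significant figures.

Gamma(k,θ) with k>1 has mode (k−1)θ, so θ = 1340/(k−1).
Need P(X < 4200) = 0.9 with θ tied to k this way. Start at k = 2, θ = 1340: P(X<4200) ≈ 0.820.
Too low — raise k to concentrate. Iterating converges to k ≈ 2.45.
Then θ = 1340/(2.45−1) ≈ 923.

k ≈ 2.45, θ ≈ 923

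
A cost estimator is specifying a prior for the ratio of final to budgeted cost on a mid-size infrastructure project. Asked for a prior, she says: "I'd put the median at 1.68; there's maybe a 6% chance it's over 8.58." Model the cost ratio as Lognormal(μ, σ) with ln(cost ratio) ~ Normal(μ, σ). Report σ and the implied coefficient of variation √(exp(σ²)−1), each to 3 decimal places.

σ ≈ 1.049, CV ≈ 1.416

If T ~ Lognormal(μ,σ) then ln T ~ Normal(μ,σ), so the p-quantile of ln T is μ + z_p·σ.
ln(1.68) = 0.5188 and ln(8.58) = 2.149; z_{0.5} = 0, z_{0.94} = 1.555.
σ = (2.149 − 0.5188)/(1.555 − (0)) = 1.049.
μ = 0.5188 − (0)·1.049 = 0.519.
CV = √(exp(σ²)−1) = √(exp(1.1000)−1) = 1.416.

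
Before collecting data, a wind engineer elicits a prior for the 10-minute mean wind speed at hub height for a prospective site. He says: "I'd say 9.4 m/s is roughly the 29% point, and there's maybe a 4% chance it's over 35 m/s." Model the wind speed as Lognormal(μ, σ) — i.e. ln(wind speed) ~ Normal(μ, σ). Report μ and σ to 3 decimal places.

If T ~ Lognormal(μ,σ) then ln T ~ Normal(μ,σ), so the p-quantile of ln T is μ + z_p·σ.
ln(9.4) = 2.241 and ln(35) = 3.555; z_{0.29} = -0.5534, z_{0.96} = 1.751.
σ = (3.555 − 2.241)/(1.751 − (-0.5534)) = 0.571.
μ = 2.241 − (-0.5534)·0.571 = 2.556.

μ ≈ 2.556, σ ≈ 0.571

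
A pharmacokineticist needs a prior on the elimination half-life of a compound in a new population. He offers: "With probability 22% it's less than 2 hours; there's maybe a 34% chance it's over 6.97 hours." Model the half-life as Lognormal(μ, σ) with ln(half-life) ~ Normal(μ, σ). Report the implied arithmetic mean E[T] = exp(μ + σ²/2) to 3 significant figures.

E[T] ≈ 7.86 hours

If T ~ Lognormal(μ,σ) then ln T ~ Normal(μ,σ), so the p-quantile of ln T is μ + z_p·σ.
ln(2) = 0.6931 and ln(6.97) = 1.942; z_{0.22} = -0.7722, z_{0.66} = 0.4125.
σ = (1.942 − 0.6931)/(0.4125 − (-0.7722)) = 1.054.
μ = 0.6931 − (-0.7722)·1.054 = 1.507.
E[T] = exp(μ + σ²/2) = exp(1.507 + 0.5553) = 7.86 hours.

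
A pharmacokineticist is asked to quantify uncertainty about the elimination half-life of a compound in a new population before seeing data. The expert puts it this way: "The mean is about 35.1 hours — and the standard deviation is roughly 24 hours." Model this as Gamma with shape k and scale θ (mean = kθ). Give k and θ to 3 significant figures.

k ≈ 2.14, θ ≈ 16.4

For Gamma(k, scale θ): mean = kθ, variance = kθ², so CV = 1/√k.
CV = SD/mean = 24/35.1 = 0.6838, hence k = 1/CV² = 2.14.
Then θ = mean/k = 35.1/2.14 = 16.4.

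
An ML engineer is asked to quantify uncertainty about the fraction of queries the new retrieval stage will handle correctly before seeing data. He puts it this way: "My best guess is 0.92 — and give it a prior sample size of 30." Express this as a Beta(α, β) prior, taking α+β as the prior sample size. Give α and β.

α = 27.6, β = 2.4

Under the effective-sample-size interpretation, Beta(α, β) has prior mean α/(α+β) and prior sample size α+β.
So α+β = 30 and α/(α+β) = 0.92, giving α = 0.92·30 = 27.6 and β = 30 − 27.6 = 2.4.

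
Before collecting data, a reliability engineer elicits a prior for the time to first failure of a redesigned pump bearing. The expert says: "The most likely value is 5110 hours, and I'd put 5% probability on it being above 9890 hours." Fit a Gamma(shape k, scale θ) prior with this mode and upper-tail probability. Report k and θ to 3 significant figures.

k ≈ 7.37, θ ≈ 802

Gamma(k,θ) with k>1 has mode (k−1)θ, so θ = 5110/(k−1).
Need P(X < 9890) = 0.95 with θ tied to k this way. Start at k = 2, θ = 5110: P(X<9890) ≈ 0.576.
Too low — raise k to concentrate. Iterating converges to k ≈ 7.37.
Then θ = 5110/(7.37−1) ≈ 802.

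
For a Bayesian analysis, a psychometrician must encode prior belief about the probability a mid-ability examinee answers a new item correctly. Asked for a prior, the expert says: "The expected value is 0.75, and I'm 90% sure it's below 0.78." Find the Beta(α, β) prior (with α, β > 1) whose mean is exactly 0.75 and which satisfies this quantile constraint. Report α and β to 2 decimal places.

α ≈ 250.66, β ≈ 83.55

With mean 0.75 fixed, write α = 0.75s, β = 0.25s where s = α+β.
Need P(θ < 0.78) = 0.9 under Beta(0.75s, 0.25s). Normal approximation: (q−m)/√(m(1−m)/s) ≈ z_{0.9} = 1.28, so s ≈ 0.75·0.25·(1.28)²/(0.78−0.75)² = 342.2.
At s = 342.2: P(θ<0.78) ≈ 0.903. Adjusting to match 0.9 gives s ≈ 334.22.
So α = 0.75·334.22 ≈ 250.66, β = 0.25·334.22 ≈ 83.55.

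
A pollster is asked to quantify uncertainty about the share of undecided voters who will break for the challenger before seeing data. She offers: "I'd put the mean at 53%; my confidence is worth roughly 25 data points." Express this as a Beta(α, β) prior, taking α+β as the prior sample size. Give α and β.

Under the effective-sample-size interpretation, Beta(α, β) has prior mean α/(α+β) and prior sample size α+β.
So α+β = 25 and α/(α+β) = 0.53, giving α = 0.53·25 = 13.25 and β = 25 − 13.25 = 11.75.

α = 13.25, β = 11.75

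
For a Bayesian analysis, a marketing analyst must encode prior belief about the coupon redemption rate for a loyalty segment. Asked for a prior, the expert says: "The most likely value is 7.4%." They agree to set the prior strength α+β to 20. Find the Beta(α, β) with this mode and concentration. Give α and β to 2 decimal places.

α = 2.33, β = 17.67

For α,β > 1 the Beta mode is (α−1)/(α+β−2). With α+β = 20, the mode is (α−1)/18.
Set (α−1)/18 = 0.074 → α = 1 + 0.074·18 = 2.33.
β = 20 − α = 17.67.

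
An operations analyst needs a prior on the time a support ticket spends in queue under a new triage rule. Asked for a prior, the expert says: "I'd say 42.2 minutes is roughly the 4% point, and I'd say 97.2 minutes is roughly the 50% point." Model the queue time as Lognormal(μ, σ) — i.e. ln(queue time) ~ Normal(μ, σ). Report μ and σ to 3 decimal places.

μ ≈ 4.577, σ ≈ 0.477

If T ~ Lognormal(μ,σ) then ln T ~ Normal(μ,σ), so the p-quantile of ln T is μ + z_p·σ.
ln(42.2) = 3.742 and ln(97.2) = 4.577; z_{0.04} = -1.751, z_{0.5} = 0.
σ = (4.577 − 3.742)/(0 − (-1.751)) = 0.477.
μ = 3.742 − (-1.751)·0.477 = 4.577.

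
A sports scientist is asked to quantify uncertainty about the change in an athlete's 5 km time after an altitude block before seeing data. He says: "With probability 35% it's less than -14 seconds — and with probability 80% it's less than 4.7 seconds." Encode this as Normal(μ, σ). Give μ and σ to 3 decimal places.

The p-quantile of Normal(μ,σ) is μ + z_p·σ, with z_{0.35} = -0.3853 and z_{0.8} = 0.8416.
Eliminate σ: μ = (z₂·x₁ − z₁·x₂)/(z₂ − z₁) = (0.8416·-14 − (-0.3853)·4.7)/1.227 = -8.127.
Then σ = (x₂ − x₁)/(z₂ − z₁) = (4.7 − -14)/1.227 = 15.241.

μ = -8.127, σ = 15.241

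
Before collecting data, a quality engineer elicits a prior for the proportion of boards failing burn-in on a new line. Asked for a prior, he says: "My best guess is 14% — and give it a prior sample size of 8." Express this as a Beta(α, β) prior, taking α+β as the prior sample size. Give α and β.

α = 1.12, β = 6.88

Under the effective-sample-size interpretation, Beta(α, β) has prior mean α/(α+β) and prior sample size α+β.
So α+β = 8 and α/(α+β) = 0.14, giving α = 0.14·8 = 1.12 and β = 8 − 1.12 = 6.88.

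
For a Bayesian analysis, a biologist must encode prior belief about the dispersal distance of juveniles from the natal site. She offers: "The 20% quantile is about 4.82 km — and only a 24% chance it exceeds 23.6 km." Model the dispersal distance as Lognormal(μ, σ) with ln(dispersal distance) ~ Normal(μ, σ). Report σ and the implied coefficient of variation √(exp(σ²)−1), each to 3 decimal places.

σ ≈ 1.026, CV ≈ 1.366

If T ~ Lognormal(μ,σ) then ln T ~ Normal(μ,σ), so the p-quantile of ln T is μ + z_p·σ.
ln(4.82) = 1.573 and ln(23.6) = 3.161; z_{0.2} = -0.8416, z_{0.76} = 0.7063.
σ = (3.161 − 1.573)/(0.7063 − (-0.8416)) = 1.026.
μ = 1.573 − (-0.8416)·1.026 = 2.436.
CV = √(exp(σ²)−1) = √(exp(1.0531)−1) = 1.366.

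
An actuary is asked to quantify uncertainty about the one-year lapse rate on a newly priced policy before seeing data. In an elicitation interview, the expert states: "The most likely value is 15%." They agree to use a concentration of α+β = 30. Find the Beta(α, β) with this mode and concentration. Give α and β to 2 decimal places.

α = 5.20, β = 24.80

For α,β > 1 the Beta mode is (α−1)/(α+β−2). With α+β = 30, the mode is (α−1)/28.
Set (α−1)/28 = 0.15 → α = 1 + 0.15·28 = 5.20.
β = 30 − α = 24.80.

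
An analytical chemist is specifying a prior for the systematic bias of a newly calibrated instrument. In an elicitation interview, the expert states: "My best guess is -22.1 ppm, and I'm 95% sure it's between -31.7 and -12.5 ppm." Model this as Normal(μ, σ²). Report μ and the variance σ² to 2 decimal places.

A symmetric 95% interval runs μ ± z·σ with z = 1.96.
Half-width = 9.6, so σ = 9.6/1.96 = 4.898 and σ² = 23.99.
μ is the stated best guess, -22.10.

μ = -22.10, σ² = 23.99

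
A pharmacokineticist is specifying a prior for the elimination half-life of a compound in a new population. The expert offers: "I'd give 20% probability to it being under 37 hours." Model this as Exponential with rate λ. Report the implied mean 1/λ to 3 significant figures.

mean ≈ 166 hours

P(T < 37.0) = 1 − e^(−λ·37.0) = 0.2, so λ = −ln(1−0.2)/37.0 = −ln(0.8)/37.0 = 0.00603.
Mean = 1/λ = 166 hours.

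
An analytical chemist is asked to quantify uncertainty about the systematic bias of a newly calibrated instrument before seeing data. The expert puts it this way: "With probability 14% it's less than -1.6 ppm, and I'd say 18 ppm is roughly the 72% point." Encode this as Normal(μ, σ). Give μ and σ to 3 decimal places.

μ = 11.131, σ = 11.785

The p-quantile of Normal(μ,σ) is μ + z_p·σ, with z_{0.14} = -1.08 and z_{0.72} = 0.5828.
Eliminate σ: μ = (z₂·x₁ − z₁·x₂)/(z₂ − z₁) = (0.5828·-1.6 − (-1.08)·18)/1.663 = 11.131.
Then σ = (x₂ − x₁)/(z₂ − z₁) = (18 − -1.6)/1.663 = 11.785.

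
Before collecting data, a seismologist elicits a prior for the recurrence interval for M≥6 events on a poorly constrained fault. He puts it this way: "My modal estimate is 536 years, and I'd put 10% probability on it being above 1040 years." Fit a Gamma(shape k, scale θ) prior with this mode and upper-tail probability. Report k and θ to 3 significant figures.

k ≈ 5.36, θ ≈ 123

Gamma(k,θ) with k>1 has mode (k−1)θ, so θ = 536/(k−1).
Need P(X < 1040) = 0.9 with θ tied to k this way. Start at k = 2, θ = 536: P(X<1040) ≈ 0.578.
Too low — raise k to concentrate. Iterating converges to k ≈ 5.36.
Then θ = 536/(5.36−1) ≈ 123.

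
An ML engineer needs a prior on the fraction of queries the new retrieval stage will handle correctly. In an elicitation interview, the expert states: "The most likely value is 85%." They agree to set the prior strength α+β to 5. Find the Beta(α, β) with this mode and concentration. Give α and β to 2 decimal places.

For α,β > 1 the Beta mode is (α−1)/(α+β−2). With α+β = 5, the mode is (α−1)/3.
Set (α−1)/3 = 0.85 → α = 1 + 0.85·3 = 3.55.
β = 5 − α = 1.45.

α = 3.55, β = 1.45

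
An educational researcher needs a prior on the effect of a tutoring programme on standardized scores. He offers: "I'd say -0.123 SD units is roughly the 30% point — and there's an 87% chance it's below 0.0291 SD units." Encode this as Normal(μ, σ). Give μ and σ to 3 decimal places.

μ = -0.075, σ = 0.092

The p-quantile of Normal(μ,σ) is μ + z_p·σ, with z_{0.3} = -0.5244 and z_{0.87} = 1.126.
Eliminate σ: μ = (z₂·x₁ − z₁·x₂)/(z₂ − z₁) = (1.126·-0.123 − (-0.5244)·0.0291)/1.651 = -0.075.
Then σ = (x₂ − x₁)/(z₂ − z₁) = (0.0291 − -0.123)/1.651 = 0.092.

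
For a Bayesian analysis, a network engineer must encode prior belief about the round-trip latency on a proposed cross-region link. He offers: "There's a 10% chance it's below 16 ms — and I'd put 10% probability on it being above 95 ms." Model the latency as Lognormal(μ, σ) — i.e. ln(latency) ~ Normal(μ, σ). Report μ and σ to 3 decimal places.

μ ≈ 3.663, σ ≈ 0.695

If T ~ Lognormal(μ,σ) then ln T ~ Normal(μ,σ), so the p-quantile of ln T is μ + z_p·σ.
ln(16) = 2.773 and ln(95) = 4.554; z_{0.1} = -1.282, z_{0.9} = 1.282.
σ = (4.554 − 2.773)/(1.282 − (-1.282)) = 0.695.
μ = 2.773 − (-1.282)·0.695 = 3.663.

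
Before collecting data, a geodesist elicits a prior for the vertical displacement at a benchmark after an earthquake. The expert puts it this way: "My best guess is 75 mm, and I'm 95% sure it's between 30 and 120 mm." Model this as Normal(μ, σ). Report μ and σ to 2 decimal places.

μ = 75.00, σ = 22.96

A symmetric 95% interval runs μ ± z·σ with z = 1.96.
Half-width = 45, so σ = 45/1.96 = 22.96.
μ is the stated best guess, 75.00.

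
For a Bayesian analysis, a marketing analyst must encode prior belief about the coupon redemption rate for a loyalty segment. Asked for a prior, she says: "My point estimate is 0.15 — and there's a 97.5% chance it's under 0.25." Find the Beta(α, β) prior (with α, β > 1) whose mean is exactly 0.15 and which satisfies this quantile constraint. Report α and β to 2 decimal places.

α ≈ 8.97, β ≈ 50.81

With mean 0.15 fixed, write α = 0.15s, β = 0.85s where s = α+β.
Need P(θ < 0.25) = 0.975 under Beta(0.15s, 0.85s). Normal approximation: (q−m)/√(m(1−m)/s) ≈ z_{0.975} = 1.96, so s ≈ 0.15·0.85·(1.96)²/(0.25−0.15)² = 49.0.
At s = 49.0: P(θ<0.25) ≈ 0.963. Adjusting to match 0.975 gives s ≈ 59.78.
So α = 0.15·59.78 ≈ 8.97, β = 0.85·59.78 ≈ 50.81.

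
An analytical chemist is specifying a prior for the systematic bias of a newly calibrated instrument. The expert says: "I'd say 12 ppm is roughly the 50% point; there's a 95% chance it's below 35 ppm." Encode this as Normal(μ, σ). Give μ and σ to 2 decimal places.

μ = 12.00, σ = 13.98

The p-quantile of Normal(μ,σ) is μ + z_p·σ, with z_{0.5} = 0 and z_{0.95} = 1.645.
Eliminate σ: μ = (z₂·x₁ − z₁·x₂)/(z₂ − z₁) = (1.645·12 − (0)·35)/1.645 = 12.00.
Then σ = (x₂ − x₁)/(z₂ − z₁) = (35 − 12)/1.645 = 13.98.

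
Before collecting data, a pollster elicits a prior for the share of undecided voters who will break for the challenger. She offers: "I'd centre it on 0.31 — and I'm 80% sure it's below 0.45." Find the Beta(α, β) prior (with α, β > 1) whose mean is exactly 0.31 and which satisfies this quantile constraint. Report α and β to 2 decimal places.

With mean 0.31 fixed, write α = 0.31s, β = 0.69s where s = α+β.
Need P(θ < 0.45) = 0.8 under Beta(0.31s, 0.69s). Normal approximation: (q−m)/√(m(1−m)/s) ≈ z_{0.8} = 0.842, so s ≈ 0.31·0.69·(0.842)²/(0.45−0.31)² = 7.7.
At s = 7.7: P(θ<0.45) ≈ 0.807. Adjusting to match 0.8 gives s ≈ 7.16.
So α = 0.31·7.16 ≈ 2.22, β = 0.69·7.16 ≈ 4.94.

α ≈ 2.22, β ≈ 4.94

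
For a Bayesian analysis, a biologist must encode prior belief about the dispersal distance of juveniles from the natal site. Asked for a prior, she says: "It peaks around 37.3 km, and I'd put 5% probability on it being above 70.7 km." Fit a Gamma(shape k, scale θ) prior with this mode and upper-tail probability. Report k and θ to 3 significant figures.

k ≈ 7.8, θ ≈ 5.49

Gamma(k,θ) with k>1 has mode (k−1)θ, so θ = 37.3/(k−1).
Need P(X < 70.7) = 0.95 with θ tied to k this way. Start at k = 2, θ = 37.3: P(X<70.7) ≈ 0.565.
Too low — raise k to concentrate. Iterating converges to k ≈ 7.8.
Then θ = 37.3/(7.8−1) ≈ 5.49.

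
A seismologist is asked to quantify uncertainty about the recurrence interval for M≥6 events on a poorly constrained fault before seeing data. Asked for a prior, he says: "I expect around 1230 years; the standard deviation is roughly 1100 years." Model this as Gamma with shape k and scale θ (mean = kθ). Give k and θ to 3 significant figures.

For Gamma(k, scale θ): mean = kθ, variance = kθ², so CV = 1/√k.
CV = SD/mean = 1100/1230 = 0.8943, hence k = 1/CV² = 1.25.
Then θ = mean/k = 1230/1.25 = 984.

k ≈ 1.25, θ ≈ 984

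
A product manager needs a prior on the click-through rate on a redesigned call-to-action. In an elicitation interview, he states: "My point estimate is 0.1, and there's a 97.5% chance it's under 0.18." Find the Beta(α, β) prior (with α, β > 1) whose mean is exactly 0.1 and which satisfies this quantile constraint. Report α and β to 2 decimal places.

α ≈ 6.96, β ≈ 62.60

With mean 0.1 fixed, write α = 0.1s, β = 0.9s where s = α+β.
Need P(θ < 0.18) = 0.975 under Beta(0.1s, 0.9s). Normal approximation: (q−m)/√(m(1−m)/s) ≈ z_{0.975} = 1.96, so s ≈ 0.1·0.9·(1.96)²/(0.18−0.1)² = 54.0.
At s = 54.0: P(θ<0.18) ≈ 0.960. Adjusting to match 0.975 gives s ≈ 69.56.
So α = 0.1·69.56 ≈ 6.96, β = 0.9·69.56 ≈ 62.60.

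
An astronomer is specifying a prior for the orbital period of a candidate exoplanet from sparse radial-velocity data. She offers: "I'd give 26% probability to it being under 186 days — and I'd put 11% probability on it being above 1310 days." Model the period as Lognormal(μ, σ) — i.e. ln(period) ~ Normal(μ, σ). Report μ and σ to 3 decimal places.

μ ≈ 5.897, σ ≈ 1.044

If T ~ Lognormal(μ,σ) then ln T ~ Normal(μ,σ), so the p-quantile of ln T is μ + z_p·σ.
ln(186) = 5.226 and ln(1310) = 7.178; z_{0.26} = -0.6433, z_{0.89} = 1.227.
σ = (7.178 − 5.226)/(1.227 − (-0.6433)) = 1.044.
μ = 5.226 − (-0.6433)·1.044 = 5.897.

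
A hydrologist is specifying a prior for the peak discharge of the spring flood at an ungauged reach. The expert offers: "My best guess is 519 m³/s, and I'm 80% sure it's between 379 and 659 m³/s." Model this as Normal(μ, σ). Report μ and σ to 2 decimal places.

A symmetric 80% interval runs μ ± z·σ with z = 1.282.
Half-width = 140, so σ = 140/1.282 = 109.24.
μ is the stated best guess, 519.00.

μ = 519.00, σ = 109.24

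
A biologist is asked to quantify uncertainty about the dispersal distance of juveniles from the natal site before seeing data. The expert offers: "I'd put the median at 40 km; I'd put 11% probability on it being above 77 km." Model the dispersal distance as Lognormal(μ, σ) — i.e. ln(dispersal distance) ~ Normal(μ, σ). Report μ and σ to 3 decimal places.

μ ≈ 3.689, σ ≈ 0.534

If T ~ Lognormal(μ,σ) then ln T ~ Normal(μ,σ), so the p-quantile of ln T is μ + z_p·σ.
ln(40) = 3.689 and ln(77) = 4.344; z_{0.5} = 0, z_{0.89} = 1.227.
σ = (4.344 − 3.689)/(1.227 − (0)) = 0.534.
μ = 3.689 − (0)·0.534 = 3.689.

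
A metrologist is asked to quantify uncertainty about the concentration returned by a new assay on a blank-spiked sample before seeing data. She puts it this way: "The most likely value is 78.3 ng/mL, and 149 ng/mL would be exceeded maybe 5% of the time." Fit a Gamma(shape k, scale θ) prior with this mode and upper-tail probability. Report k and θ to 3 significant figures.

Gamma(k,θ) with k>1 has mode (k−1)θ, so θ = 78.3/(k−1).
Need P(X < 149) = 0.95 with θ tied to k this way. Start at k = 2, θ = 78.3: P(X<149) ≈ 0.567.
Too low — raise k to concentrate. Iterating converges to k ≈ 7.71.
Then θ = 78.3/(7.71−1) ≈ 11.7.

k ≈ 7.71, θ ≈ 11.7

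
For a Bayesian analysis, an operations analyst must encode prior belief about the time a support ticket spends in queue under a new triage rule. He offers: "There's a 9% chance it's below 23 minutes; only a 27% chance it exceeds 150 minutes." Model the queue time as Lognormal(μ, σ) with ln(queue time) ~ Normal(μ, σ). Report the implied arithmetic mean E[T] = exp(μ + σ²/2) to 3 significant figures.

E[T] ≈ 132 minutes

If T ~ Lognormal(μ,σ) then ln T ~ Normal(μ,σ), so the p-quantile of ln T is μ + z_p·σ.
ln(23) = 3.135 and ln(150) = 5.011; z_{0.09} = -1.341, z_{0.73} = 0.6128.
σ = (5.011 − 3.135)/(0.6128 − (-1.341)) = 0.960.
μ = 3.135 − (-1.341)·0.960 = 4.422.
E[T] = exp(μ + σ²/2) = exp(4.422 + 0.4607) = 132 minutes.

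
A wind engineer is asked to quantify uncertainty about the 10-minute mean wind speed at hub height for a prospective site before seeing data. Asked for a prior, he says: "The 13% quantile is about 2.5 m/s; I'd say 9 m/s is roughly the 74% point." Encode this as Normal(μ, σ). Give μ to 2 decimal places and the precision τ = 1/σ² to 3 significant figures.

For Normal(μ,σ), the p-quantile is μ + z_p·σ. Here z_{0.13} = -1.126, z_{0.74} = 0.6433.
So 2.5 = μ − 1.126σ and 9 = μ + 0.6433σ.
Subtracting: σ = (9 − 2.5)/(0.6433 − (-1.126)) = 3.67.
Then μ = 2.5 − (-1.126)·3.67 = 6.64.
Precision τ = 1/σ² = 1/3.673² = 0.0741.

μ = 6.64, τ = 0.0741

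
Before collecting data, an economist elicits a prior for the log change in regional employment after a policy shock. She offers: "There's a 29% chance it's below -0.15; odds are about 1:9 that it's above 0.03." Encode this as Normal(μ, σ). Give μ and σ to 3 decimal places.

μ = -0.096, σ = 0.098

For Normal(μ,σ), the p-quantile is μ + z_p·σ. Here z_{0.29} = -0.5534, z_{0.9} = 1.282.
So -0.15 = μ − 0.5534σ and 0.03 = μ + 1.282σ.
Subtracting: σ = (0.03 − -0.15)/(1.282 − (-0.5534)) = 0.098.
Then μ = -0.15 − (-0.5534)·0.098 = -0.096.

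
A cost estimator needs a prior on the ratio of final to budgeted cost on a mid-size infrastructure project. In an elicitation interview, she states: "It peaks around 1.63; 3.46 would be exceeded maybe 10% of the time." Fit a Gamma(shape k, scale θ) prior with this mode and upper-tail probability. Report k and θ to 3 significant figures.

Gamma(k,θ) with k>1 has mode (k−1)θ, so θ = 1.63/(k−1).
Need P(X < 3.46) = 0.9 with θ tied to k this way. Start at k = 2, θ = 1.63: P(X<3.46) ≈ 0.626.
Too low — raise k to concentrate. Iterating converges to k ≈ 4.39.
Then θ = 1.63/(4.39−1) ≈ 0.481.

k ≈ 4.39, θ ≈ 0.481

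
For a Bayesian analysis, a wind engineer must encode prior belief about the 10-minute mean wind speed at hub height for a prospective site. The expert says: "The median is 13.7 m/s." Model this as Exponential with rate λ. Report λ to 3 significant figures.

Exponential median = ln 2 / λ, so λ = ln 2 / 13.7 = 0.0506.

λ ≈ 0.0506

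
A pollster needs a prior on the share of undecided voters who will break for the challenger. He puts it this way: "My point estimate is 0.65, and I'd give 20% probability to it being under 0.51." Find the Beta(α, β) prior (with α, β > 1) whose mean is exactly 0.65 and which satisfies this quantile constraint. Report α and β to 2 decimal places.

α ≈ 5.10, β ≈ 2.75

With mean 0.65 fixed, write α = 0.65s, β = 0.35s where s = α+β.
Need P(θ < 0.51) = 0.2 under Beta(0.65s, 0.35s). Normal approximation: (q−m)/√(m(1−m)/s) ≈ z_{0.2} = -0.842, so s ≈ 0.65·0.35·(-0.842)²/(0.51−0.65)² = 8.2.
At s = 8.2: P(θ<0.51) ≈ 0.195. Adjusting to match 0.2 gives s ≈ 7.85.
So α = 0.65·7.85 ≈ 5.10, β = 0.35·7.85 ≈ 2.75.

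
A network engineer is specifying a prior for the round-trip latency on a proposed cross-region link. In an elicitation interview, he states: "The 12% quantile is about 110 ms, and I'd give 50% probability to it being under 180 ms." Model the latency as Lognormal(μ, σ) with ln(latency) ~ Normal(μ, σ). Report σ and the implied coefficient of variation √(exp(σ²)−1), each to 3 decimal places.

σ ≈ 0.419, CV ≈ 0.438

If T ~ Lognormal(μ,σ) then ln T ~ Normal(μ,σ), so the p-quantile of ln T is μ + z_p·σ.
ln(110) = 4.7 and ln(180) = 5.193; z_{0.12} = -1.175, z_{0.5} = 0.
σ = (5.193 − 4.7)/(0 − (-1.175)) = 0.419.
μ = 4.7 − (-1.175)·0.419 = 5.193.
CV = √(exp(σ²)−1) = √(exp(0.1757)−1) = 0.438.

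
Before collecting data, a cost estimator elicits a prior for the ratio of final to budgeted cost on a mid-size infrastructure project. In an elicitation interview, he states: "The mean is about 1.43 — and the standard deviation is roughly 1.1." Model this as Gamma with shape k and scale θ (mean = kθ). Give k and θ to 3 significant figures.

For Gamma(k, scale θ): mean = kθ, variance = kθ², so CV = 1/√k.
CV = SD/mean = 1.1/1.43 = 0.7692, hence k = 1/CV² = 1.69.
Then θ = mean/k = 1.43/1.69 = 0.846.

k ≈ 1.69, θ ≈ 0.846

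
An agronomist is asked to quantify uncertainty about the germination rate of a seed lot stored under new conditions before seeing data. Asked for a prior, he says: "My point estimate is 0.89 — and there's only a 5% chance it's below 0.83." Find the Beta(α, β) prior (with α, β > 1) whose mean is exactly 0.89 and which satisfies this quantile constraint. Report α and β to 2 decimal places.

α ≈ 76.34, β ≈ 9.44

With mean 0.89 fixed, write α = 0.89s, β = 0.11s where s = α+β.
Need P(θ < 0.83) = 0.05 under Beta(0.89s, 0.11s). Normal approximation: (q−m)/√(m(1−m)/s) ≈ z_{0.05} = -1.64, so s ≈ 0.89·0.11·(-1.64)²/(0.83−0.89)² = 73.6.
At s = 73.6: P(θ<0.83) ≈ 0.062. Adjusting to match 0.05 gives s ≈ 85.77.
So α = 0.89·85.77 ≈ 76.34, β = 0.11·85.77 ≈ 9.44.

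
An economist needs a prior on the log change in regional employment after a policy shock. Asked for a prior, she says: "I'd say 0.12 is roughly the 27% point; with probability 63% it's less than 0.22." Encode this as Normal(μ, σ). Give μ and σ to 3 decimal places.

μ = 0.185, σ = 0.106

The p-quantile of Normal(μ,σ) is μ + z_p·σ, with z_{0.27} = -0.6128 and z_{0.63} = 0.3319.
Eliminate σ: μ = (z₂·x₁ − z₁·x₂)/(z₂ − z₁) = (0.3319·0.12 − (-0.6128)·0.22)/0.9447 = 0.185.
Then σ = (x₂ − x₁)/(z₂ − z₁) = (0.22 − 0.12)/0.9447 = 0.106.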